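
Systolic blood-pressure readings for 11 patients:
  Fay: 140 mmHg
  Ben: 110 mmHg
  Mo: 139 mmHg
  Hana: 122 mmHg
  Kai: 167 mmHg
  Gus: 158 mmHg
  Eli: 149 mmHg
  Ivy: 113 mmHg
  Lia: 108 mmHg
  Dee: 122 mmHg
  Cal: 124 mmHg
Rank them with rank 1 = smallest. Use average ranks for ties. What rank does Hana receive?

4.5

Sorted (ascending): 108, 110, 113, 122, 122, 124, 139, 140, 149, 158, 167
The 2 values of 122 occupy positions 4–5 → average rank (4+5)/2 = 4.5.
Hana has value 122 mmHg → rank 4.5.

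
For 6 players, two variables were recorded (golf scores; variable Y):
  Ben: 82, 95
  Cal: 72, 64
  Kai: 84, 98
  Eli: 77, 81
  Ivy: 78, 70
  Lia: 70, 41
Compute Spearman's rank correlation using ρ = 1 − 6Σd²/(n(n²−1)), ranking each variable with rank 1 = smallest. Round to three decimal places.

Ranks of variable 1: 5, 2, 6, 3, 4, 1
Ranks of variable 2: 5, 2, 6, 4, 3, 1
d = r₁ − r₂: 0, 0, 0, -1, 1, 0
d²: 0, 0, 0, 1, 1, 0; Σd² = 2
ρ = 1 − 6·2/(6·35) = 1 − 12/210 = 0.943

0.943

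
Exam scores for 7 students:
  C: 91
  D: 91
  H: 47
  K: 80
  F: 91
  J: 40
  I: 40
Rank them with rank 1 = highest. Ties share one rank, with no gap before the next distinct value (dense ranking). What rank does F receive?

Sorted (descending): 91, 91, 91, 80, 47, 40, 40
The 3 values of 91 share dense rank 1.
The 2 values of 40 share dense rank 4.
Remaining distinct values take the next consecutive integers.
F has value 91 → rank 1.

1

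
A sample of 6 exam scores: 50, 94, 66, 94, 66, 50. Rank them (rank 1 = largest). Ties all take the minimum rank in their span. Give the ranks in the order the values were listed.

5, 1, 3, 1, 3, 5

Sorted (descending): 94, 94, 66, 66, 50, 50
The 2 values of 94 occupy positions 1–2 → each gets rank 1.
The 2 values of 66 occupy positions 3–4 → each gets rank 3.
The 2 values of 50 occupy positions 5–6 → each gets rank 5.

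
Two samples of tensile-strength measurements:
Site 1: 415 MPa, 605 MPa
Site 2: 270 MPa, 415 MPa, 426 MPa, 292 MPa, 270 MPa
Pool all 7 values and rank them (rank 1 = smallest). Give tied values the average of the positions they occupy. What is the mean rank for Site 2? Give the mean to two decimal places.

Sorted (ascending): 270, 270, 292, 415, 415, 426, 605
The 2 values of 270 occupy positions 1–2 → average rank (1+2)/2 = 1.5.
The 2 values of 415 occupy positions 4–5 → average rank (4+5)/2 = 4.5.
Site 2 values → pooled ranks: 270→1.5, 415→4.5, 426→6, 292→3, 270→1.5
Mean rank = (1.5 + 4.5 + 6 + 3 + 1.5) / 5 = 3.30

3.30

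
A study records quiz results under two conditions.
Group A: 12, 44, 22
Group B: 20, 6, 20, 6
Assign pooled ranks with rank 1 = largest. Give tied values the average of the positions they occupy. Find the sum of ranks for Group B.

20

Sorted (descending): 44, 22, 20, 20, 12, 6, 6
The 2 values of 20 occupy positions 3–4 → average rank (3+4)/2 = 3.5.
The 2 values of 6 occupy positions 6–7 → average rank (6+7)/2 = 6.5.
Group B values → pooled ranks: 20→3.5, 6→6.5, 20→3.5, 6→6.5
Rank sum = 3.5 + 6.5 + 3.5 + 6.5 = 20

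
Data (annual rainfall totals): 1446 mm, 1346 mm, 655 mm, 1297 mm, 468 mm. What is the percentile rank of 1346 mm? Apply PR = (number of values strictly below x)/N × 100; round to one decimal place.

60.0

N = 5.
Strictly below 1346: 3. Equal to 1346: 1.
PR = 3/5 × 100 = 60.0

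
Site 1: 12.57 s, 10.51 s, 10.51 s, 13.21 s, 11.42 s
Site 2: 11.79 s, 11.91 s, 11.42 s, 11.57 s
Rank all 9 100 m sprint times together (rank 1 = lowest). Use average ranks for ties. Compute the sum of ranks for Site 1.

Sorted (ascending): 10.51, 10.51, 11.42, 11.42, 11.57, 11.79, 11.91, 12.57, 13.21
The 2 values of 10.51 occupy positions 1–2 → average rank (1+2)/2 = 1.5.
The 2 values of 11.42 occupy positions 3–4 → average rank (3+4)/2 = 3.5.
Site 1 values → pooled ranks: 12.57→8, 10.51→1.5, 10.51→1.5, 13.21→9, 11.42→3.5
Rank sum = 8 + 1.5 + 1.5 + 9 + 3.5 = 23.5

23.5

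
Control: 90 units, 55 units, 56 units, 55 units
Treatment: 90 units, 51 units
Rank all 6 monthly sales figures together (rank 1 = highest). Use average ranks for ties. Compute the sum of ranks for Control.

13.5

Sorted (descending): 90, 90, 56, 55, 55, 51
The 2 values of 90 occupy positions 1–2 → average rank (1+2)/2 = 1.5.
The 2 values of 55 occupy positions 4–5 → average rank (4+5)/2 = 4.5.
Control values → pooled ranks: 90→1.5, 55→4.5, 56→3, 55→4.5
Rank sum = 1.5 + 4.5 + 3 + 4.5 = 13.5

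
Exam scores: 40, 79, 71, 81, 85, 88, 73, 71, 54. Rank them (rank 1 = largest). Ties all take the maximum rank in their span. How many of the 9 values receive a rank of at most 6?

5

Sorted (descending): 88, 85, 81, 79, 73, 71, 71, 54, 40
The 2 values of 71 occupy positions 6–7 → each gets rank 7.
Ranks ≤ 6: {1, 2, 3, 4, 5} → 5 values.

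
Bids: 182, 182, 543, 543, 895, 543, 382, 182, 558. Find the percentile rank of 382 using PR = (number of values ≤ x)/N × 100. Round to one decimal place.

N = 9.
Strictly below 382: 3. Equal to 382: 1.
PR = 4/9 × 100 = 44.4

44.4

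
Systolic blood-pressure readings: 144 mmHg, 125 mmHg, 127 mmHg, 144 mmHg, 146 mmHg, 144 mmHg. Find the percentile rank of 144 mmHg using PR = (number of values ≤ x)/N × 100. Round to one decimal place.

N = 6.
Strictly below 144: 2. Equal to 144: 3.
PR = 5/6 × 100 = 83.3

83.3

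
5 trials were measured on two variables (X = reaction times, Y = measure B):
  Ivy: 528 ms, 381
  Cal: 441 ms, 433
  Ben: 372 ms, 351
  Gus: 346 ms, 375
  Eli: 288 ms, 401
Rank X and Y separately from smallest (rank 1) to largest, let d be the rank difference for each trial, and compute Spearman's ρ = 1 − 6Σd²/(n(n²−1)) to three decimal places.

0.100

Ranks of variable 1: 5, 4, 3, 2, 1
Ranks of variable 2: 3, 5, 1, 2, 4
d = r₁ − r₂: 2, -1, 2, 0, -3
d²: 4, 1, 4, 0, 9; Σd² = 18
ρ = 1 − 6·18/(5·24) = 1 − 108/120 = 0.100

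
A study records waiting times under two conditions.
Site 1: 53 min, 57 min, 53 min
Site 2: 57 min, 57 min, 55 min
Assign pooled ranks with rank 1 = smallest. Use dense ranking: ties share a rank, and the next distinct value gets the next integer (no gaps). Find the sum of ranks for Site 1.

5

Sorted (ascending): 53, 53, 55, 57, 57, 57
The 2 values of 53 share dense rank 1.
The 3 values of 57 share dense rank 3.
Remaining distinct values take the next consecutive integers.
Site 1 values → pooled ranks: 53→1, 57→3, 53→1
Rank sum = 1 + 3 + 1 = 5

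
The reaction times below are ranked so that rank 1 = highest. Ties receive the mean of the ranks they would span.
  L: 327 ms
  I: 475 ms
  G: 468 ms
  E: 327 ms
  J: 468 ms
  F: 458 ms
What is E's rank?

Sorted (descending): 475, 468, 468, 458, 327, 327
The 2 values of 468 occupy positions 2–3 → average rank (2+3)/2 = 2.5.
The 2 values of 327 occupy positions 5–6 → average rank (5+6)/2 = 5.5.
E has value 327 ms → rank 5.5.

5.5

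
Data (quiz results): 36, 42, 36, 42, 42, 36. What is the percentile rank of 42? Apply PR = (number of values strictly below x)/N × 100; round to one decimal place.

50.0

N = 6.
Strictly below 42: 3. Equal to 42: 3.
PR = 3/6 × 100 = 50.0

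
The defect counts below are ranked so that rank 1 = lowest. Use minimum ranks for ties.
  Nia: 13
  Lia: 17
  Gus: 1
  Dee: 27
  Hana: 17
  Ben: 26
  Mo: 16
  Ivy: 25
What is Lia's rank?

Sorted (ascending): 1, 13, 16, 17, 17, 25, 26, 27
The 2 values of 17 occupy positions 4–5 → each gets rank 4.
Lia has value 17 → rank 4.

4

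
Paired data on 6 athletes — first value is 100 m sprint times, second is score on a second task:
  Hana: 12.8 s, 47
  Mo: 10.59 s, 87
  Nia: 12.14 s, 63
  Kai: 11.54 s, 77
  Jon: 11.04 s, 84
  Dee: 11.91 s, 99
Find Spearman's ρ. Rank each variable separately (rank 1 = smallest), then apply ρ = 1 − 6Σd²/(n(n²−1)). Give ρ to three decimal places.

Ranks of variable 1: 6, 1, 5, 3, 2, 4
Ranks of variable 2: 1, 5, 2, 3, 4, 6
d = r₁ − r₂: 5, -4, 3, 0, -2, -2
d²: 25, 16, 9, 0, 4, 4; Σd² = 58
ρ = 1 − 6·58/(6·35) = 1 − 348/210 = -0.657

-0.657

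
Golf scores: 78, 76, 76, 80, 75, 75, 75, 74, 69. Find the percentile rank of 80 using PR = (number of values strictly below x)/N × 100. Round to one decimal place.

88.9

N = 9.
Strictly below 80: 8. Equal to 80: 1.
PR = 8/9 × 100 = 88.9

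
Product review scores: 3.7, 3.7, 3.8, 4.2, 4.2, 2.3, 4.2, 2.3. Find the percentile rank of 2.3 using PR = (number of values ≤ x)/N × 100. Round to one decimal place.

N = 8.
Strictly below 2.3: 0. Equal to 2.3: 2.
PR = 2/8 × 100 = 25.0

25.0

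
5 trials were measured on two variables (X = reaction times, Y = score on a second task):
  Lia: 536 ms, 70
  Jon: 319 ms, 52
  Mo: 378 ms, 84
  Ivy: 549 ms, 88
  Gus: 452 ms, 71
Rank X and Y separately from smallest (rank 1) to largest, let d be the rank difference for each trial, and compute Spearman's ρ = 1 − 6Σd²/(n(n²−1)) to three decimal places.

0.600

Ranks of variable 1: 4, 1, 2, 5, 3
Ranks of variable 2: 2, 1, 4, 5, 3
d = r₁ − r₂: 2, 0, -2, 0, 0
d²: 4, 0, 4, 0, 0; Σd² = 8
ρ = 1 − 6·8/(5·24) = 1 − 48/120 = 0.600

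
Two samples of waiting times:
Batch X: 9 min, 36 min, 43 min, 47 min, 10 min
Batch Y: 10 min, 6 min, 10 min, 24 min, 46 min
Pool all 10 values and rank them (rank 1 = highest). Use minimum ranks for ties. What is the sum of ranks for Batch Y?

29

Sorted (descending): 47, 46, 43, 36, 24, 10, 10, 10, 9, 6
The 3 values of 10 occupy positions 6–8 → each gets rank 6.
Batch Y values → pooled ranks: 10→6, 6→10, 10→6, 24→5, 46→2
Rank sum = 6 + 10 + 6 + 5 + 2 = 29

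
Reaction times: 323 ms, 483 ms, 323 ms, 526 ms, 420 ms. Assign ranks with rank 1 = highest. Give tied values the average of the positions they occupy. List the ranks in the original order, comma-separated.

4.5, 2, 4.5, 1, 3

Sorted (descending): 526, 483, 420, 323, 323
The 2 values of 323 occupy positions 4–5 → average rank (4+5)/2 = 4.5.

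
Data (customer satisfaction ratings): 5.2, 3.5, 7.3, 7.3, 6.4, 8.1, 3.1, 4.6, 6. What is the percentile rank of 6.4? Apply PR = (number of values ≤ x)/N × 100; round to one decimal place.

66.7

N = 9.
Strictly below 6.4: 5. Equal to 6.4: 1.
PR = 6/9 × 100 = 66.7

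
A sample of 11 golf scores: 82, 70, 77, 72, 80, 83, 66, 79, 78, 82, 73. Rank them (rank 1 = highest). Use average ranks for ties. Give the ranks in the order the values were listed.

2.5, 10, 7, 9, 4, 1, 11, 5, 6, 2.5, 8

Sorted (descending): 83, 82, 82, 80, 79, 78, 77, 73, 72, 70, 66
The 2 values of 82 occupy positions 2–3 → average rank (2+3)/2 = 2.5.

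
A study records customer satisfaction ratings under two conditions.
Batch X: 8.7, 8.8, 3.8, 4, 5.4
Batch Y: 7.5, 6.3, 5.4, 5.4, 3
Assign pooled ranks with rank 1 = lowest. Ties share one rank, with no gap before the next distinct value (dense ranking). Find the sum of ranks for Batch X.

24

Sorted (ascending): 3, 3.8, 4, 5.4, 5.4, 5.4, 6.3, 7.5, 8.7, 8.8
The 3 values of 5.4 share dense rank 4.
Remaining distinct values take the next consecutive integers.
Batch X values → pooled ranks: 8.7→7, 8.8→8, 3.8→2, 4→3, 5.4→4
Rank sum = 7 + 8 + 2 + 3 + 4 = 24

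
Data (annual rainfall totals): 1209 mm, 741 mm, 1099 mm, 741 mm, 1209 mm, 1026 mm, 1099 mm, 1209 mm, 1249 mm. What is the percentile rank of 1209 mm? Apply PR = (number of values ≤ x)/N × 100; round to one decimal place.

N = 9.
Strictly below 1209: 5. Equal to 1209: 3.
PR = 8/9 × 100 = 88.9

88.9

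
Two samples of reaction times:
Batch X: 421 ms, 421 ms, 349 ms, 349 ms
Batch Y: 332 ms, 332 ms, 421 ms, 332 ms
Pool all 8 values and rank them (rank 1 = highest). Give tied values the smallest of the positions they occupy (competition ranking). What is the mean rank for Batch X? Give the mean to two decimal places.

Sorted (descending): 421, 421, 421, 349, 349, 332, 332, 332
The 3 values of 421 occupy positions 1–3 → each gets rank 1.
The 2 values of 349 occupy positions 4–5 → each gets rank 4.
The 3 values of 332 occupy positions 6–8 → each gets rank 6.
Batch X values → pooled ranks: 421→1, 421→1, 349→4, 349→4
Mean rank = (1 + 1 + 4 + 4) / 4 = 2.50

2.50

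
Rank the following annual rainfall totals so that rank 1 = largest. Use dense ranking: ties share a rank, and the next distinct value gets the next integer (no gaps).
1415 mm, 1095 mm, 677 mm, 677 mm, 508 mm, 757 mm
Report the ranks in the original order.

Sorted (descending): 1415, 1095, 757, 677, 677, 508
The 2 values of 677 share dense rank 4.
Remaining distinct values take the next consecutive integers.

1, 2, 4, 4, 5, 3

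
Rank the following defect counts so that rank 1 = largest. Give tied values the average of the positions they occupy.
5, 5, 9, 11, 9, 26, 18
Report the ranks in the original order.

Sorted (descending): 26, 18, 11, 9, 9, 5, 5
The 2 values of 9 occupy positions 4–5 → average rank (4+5)/2 = 4.5.
The 2 values of 5 occupy positions 6–7 → average rank (6+7)/2 = 6.5.

6.5, 6.5, 4.5, 3, 4.5, 1, 2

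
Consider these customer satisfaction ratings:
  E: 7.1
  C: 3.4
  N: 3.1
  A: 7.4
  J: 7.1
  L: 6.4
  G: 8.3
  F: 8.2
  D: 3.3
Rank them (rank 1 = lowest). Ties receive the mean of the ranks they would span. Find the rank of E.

5.5

Sorted (ascending): 3.1, 3.3, 3.4, 6.4, 7.1, 7.1, 7.4, 8.2, 8.3
The 2 values of 7.1 occupy positions 5–6 → average rank (5+6)/2 = 5.5.
E has value 7.1 → rank 5.5.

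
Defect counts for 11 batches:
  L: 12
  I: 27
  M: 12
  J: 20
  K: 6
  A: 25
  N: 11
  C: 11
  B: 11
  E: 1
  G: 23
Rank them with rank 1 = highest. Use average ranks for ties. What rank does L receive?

5.5

Sorted (descending): 27, 25, 23, 20, 12, 12, 11, 11, 11, 6, 1
The 2 values of 12 occupy positions 5–6 → average rank (5+6)/2 = 5.5.
The 3 values of 11 occupy positions 7–9 → average rank 8.
L has value 12 → rank 5.5.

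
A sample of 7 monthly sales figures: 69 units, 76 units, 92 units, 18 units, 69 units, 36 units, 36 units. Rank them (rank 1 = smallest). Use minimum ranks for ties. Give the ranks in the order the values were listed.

4, 6, 7, 1, 4, 2, 2

Sorted (ascending): 18, 36, 36, 69, 69, 76, 92
The 2 values of 36 occupy positions 2–3 → each gets rank 2.
The 2 values of 69 occupy positions 4–5 → each gets rank 4.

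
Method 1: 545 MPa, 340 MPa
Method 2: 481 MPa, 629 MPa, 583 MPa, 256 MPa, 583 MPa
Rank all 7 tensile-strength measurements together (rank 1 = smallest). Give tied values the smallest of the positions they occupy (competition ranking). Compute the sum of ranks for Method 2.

Sorted (ascending): 256, 340, 481, 545, 583, 583, 629
The 2 values of 583 occupy positions 5–6 → each gets rank 5.
Method 2 values → pooled ranks: 481→3, 629→7, 583→5, 256→1, 583→5
Rank sum = 3 + 7 + 5 + 1 + 5 = 21

21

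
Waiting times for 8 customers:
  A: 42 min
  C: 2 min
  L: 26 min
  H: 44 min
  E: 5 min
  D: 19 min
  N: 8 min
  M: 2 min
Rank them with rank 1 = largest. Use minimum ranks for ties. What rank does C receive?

Sorted (descending): 44, 42, 26, 19, 8, 5, 2, 2
The 2 values of 2 occupy positions 7–8 → each gets rank 7.
C has value 2 min → rank 7.

7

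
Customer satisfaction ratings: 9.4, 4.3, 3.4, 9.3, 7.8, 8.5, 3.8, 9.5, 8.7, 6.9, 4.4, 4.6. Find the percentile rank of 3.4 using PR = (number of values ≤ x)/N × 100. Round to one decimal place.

N = 12.
Strictly below 3.4: 0. Equal to 3.4: 1.
PR = 1/12 × 100 = 8.3

8.3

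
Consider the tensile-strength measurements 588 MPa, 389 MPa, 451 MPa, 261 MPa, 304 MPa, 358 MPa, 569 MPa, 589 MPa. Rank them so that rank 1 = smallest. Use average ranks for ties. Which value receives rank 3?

Sorted (ascending): 261, 304, 358, 389, 451, 569, 588, 589
No ties — each value takes its position as its rank.
Rank 3 → value 358.

358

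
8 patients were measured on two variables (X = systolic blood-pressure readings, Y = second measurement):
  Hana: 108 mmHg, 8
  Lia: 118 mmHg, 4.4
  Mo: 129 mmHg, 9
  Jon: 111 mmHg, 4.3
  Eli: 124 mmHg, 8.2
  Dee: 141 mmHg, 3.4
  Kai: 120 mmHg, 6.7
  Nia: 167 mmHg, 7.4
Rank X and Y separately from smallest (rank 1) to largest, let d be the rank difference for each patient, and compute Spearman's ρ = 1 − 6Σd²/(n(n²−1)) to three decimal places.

0.071

Ranks of variable 1: 1, 3, 6, 2, 5, 7, 4, 8
Ranks of variable 2: 6, 3, 8, 2, 7, 1, 4, 5
d = r₁ − r₂: -5, 0, -2, 0, -2, 6, 0, 3
d²: 25, 0, 4, 0, 4, 36, 0, 9; Σd² = 78
ρ = 1 − 6·78/(8·63) = 1 − 468/504 = 0.071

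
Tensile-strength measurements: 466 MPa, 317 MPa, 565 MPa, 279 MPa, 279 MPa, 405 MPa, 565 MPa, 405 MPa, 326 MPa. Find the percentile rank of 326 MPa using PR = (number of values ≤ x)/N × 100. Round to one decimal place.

N = 9.
Strictly below 326: 3. Equal to 326: 1.
PR = 4/9 × 100 = 44.4

44.4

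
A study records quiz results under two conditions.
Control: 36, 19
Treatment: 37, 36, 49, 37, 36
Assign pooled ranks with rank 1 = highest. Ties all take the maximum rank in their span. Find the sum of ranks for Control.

13

Sorted (descending): 49, 37, 37, 36, 36, 36, 19
The 2 values of 37 occupy positions 2–3 → each gets rank 3.
The 3 values of 36 occupy positions 4–6 → each gets rank 6.
Control values → pooled ranks: 36→6, 19→7
Rank sum = 6 + 7 = 13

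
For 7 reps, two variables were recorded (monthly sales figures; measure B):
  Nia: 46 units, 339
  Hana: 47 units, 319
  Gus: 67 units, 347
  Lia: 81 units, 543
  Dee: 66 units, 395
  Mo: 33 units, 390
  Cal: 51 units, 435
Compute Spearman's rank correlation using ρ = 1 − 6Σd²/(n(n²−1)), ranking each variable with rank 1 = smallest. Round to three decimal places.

Ranks of variable 1: 2, 3, 6, 7, 5, 1, 4
Ranks of variable 2: 2, 1, 3, 7, 5, 4, 6
d = r₁ − r₂: 0, 2, 3, 0, 0, -3, -2
d²: 0, 4, 9, 0, 0, 9, 4; Σd² = 26
ρ = 1 − 6·26/(7·48) = 1 − 156/336 = 0.536

0.536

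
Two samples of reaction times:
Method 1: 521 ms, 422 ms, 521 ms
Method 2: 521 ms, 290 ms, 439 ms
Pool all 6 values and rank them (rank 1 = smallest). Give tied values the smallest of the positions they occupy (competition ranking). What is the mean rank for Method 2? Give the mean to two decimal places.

Sorted (ascending): 290, 422, 439, 521, 521, 521
The 3 values of 521 occupy positions 4–6 → each gets rank 4.
Method 2 values → pooled ranks: 521→4, 290→1, 439→3
Mean rank = (4 + 1 + 3) / 3 = 2.67

2.67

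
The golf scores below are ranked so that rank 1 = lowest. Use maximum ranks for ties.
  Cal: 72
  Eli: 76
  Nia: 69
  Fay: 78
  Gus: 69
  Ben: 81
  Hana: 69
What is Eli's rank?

Sorted (ascending): 69, 69, 69, 72, 76, 78, 81
The 3 values of 69 occupy positions 1–3 → each gets rank 3.
Eli has value 76 → rank 5.

5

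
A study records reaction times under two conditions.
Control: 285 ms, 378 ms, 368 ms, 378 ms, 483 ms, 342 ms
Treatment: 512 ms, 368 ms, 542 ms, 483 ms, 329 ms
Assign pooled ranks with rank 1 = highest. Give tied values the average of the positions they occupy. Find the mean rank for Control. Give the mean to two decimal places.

Sorted (descending): 542, 512, 483, 483, 378, 378, 368, 368, 342, 329, 285
The 2 values of 483 occupy positions 3–4 → average rank (3+4)/2 = 3.5.
The 2 values of 378 occupy positions 5–6 → average rank (5+6)/2 = 5.5.
The 2 values of 368 occupy positions 7–8 → average rank (7+8)/2 = 7.5.
Control values → pooled ranks: 285→11, 378→5.5, 368→7.5, 378→5.5, 483→3.5, 342→9
Mean rank = (11 + 5.5 + 7.5 + 5.5 + 3.5 + 9) / 6 = 7.00

7.00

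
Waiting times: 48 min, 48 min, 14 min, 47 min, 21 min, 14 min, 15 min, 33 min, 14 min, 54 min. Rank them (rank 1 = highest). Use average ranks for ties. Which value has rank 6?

Sorted (descending): 54, 48, 48, 47, 33, 21, 15, 14, 14, 14
The 2 values of 48 occupy positions 2–3 → average rank (2+3)/2 = 2.5.
The 3 values of 14 occupy positions 8–10 → average rank 9.
Rank 6 → value 21.

21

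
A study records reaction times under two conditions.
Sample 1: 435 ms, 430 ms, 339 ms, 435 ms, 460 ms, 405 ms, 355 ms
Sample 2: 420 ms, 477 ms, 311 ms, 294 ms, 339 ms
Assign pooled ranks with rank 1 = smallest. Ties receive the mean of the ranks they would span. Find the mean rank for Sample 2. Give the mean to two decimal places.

Sorted (ascending): 294, 311, 339, 339, 355, 405, 420, 430, 435, 435, 460, 477
The 2 values of 339 occupy positions 3–4 → average rank (3+4)/2 = 3.5.
The 2 values of 435 occupy positions 9–10 → average rank (9+10)/2 = 9.5.
Sample 2 values → pooled ranks: 420→7, 477→12, 311→2, 294→1, 339→3.5
Mean rank = (7 + 12 + 2 + 1 + 3.5) / 5 = 5.10

5.10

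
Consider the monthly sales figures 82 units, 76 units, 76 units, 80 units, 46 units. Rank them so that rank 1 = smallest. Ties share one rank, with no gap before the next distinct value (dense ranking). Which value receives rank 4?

82

Sorted (ascending): 46, 76, 76, 80, 82
The 2 values of 76 share dense rank 2.
Remaining distinct values take the next consecutive integers.
Rank 4 → value 82.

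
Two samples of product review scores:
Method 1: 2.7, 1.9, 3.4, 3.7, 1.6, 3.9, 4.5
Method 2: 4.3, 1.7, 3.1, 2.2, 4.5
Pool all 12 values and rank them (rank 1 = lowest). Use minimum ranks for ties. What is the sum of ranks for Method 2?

Sorted (ascending): 1.6, 1.7, 1.9, 2.2, 2.7, 3.1, 3.4, 3.7, 3.9, 4.3, 4.5, 4.5
The 2 values of 4.5 occupy positions 11–12 → each gets rank 11.
Method 2 values → pooled ranks: 4.3→10, 1.7→2, 3.1→6, 2.2→4, 4.5→11
Rank sum = 10 + 2 + 6 + 4 + 11 = 33

33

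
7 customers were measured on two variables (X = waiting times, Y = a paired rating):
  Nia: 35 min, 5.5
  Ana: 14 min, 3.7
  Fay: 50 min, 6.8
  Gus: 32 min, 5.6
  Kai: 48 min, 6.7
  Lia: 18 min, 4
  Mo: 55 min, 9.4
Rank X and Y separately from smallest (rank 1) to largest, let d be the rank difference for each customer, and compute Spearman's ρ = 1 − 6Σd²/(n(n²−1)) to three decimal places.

Ranks of variable 1: 4, 1, 6, 3, 5, 2, 7
Ranks of variable 2: 3, 1, 6, 4, 5, 2, 7
d = r₁ − r₂: 1, 0, 0, -1, 0, 0, 0
d²: 1, 0, 0, 1, 0, 0, 0; Σd² = 2
ρ = 1 − 6·2/(7·48) = 1 − 12/336 = 0.964

0.964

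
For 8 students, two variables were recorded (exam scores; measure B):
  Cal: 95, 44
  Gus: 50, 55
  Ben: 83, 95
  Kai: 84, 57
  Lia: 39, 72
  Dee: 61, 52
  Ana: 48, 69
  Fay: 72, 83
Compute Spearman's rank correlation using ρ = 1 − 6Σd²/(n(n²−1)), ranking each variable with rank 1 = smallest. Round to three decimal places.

-0.238

Ranks of variable 1: 8, 3, 6, 7, 1, 4, 2, 5
Ranks of variable 2: 1, 3, 8, 4, 6, 2, 5, 7
d = r₁ − r₂: 7, 0, -2, 3, -5, 2, -3, -2
d²: 49, 0, 4, 9, 25, 4, 9, 4; Σd² = 104
ρ = 1 − 6·104/(8·63) = 1 − 624/504 = -0.238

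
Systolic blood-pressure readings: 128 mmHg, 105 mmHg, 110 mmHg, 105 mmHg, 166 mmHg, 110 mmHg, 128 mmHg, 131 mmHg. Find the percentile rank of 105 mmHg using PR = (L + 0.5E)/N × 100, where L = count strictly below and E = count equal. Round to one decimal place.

12.5

N = 8.
Strictly below 105: 0. Equal to 105: 2.
PR = (0 + 0.5·2)/8 × 100 = 12.5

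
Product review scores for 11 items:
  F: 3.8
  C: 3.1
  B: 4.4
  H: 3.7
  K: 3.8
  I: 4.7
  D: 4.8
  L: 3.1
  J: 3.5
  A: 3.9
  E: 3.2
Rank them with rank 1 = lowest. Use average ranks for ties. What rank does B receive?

Sorted (ascending): 3.1, 3.1, 3.2, 3.5, 3.7, 3.8, 3.8, 3.9, 4.4, 4.7, 4.8
The 2 values of 3.1 occupy positions 1–2 → average rank (1+2)/2 = 1.5.
The 2 values of 3.8 occupy positions 6–7 → average rank (6+7)/2 = 6.5.
B has value 4.4 → rank 9.

9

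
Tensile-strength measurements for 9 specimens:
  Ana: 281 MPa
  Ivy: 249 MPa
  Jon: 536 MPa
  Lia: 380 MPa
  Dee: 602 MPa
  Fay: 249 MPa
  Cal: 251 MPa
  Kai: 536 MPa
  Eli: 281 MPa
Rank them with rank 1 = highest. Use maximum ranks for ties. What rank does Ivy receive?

Sorted (descending): 602, 536, 536, 380, 281, 281, 251, 249, 249
The 2 values of 536 occupy positions 2–3 → each gets rank 3.
The 2 values of 281 occupy positions 5–6 → each gets rank 6.
The 2 values of 249 occupy positions 8–9 → each gets rank 9.
Ivy has value 249 MPa → rank 9.

9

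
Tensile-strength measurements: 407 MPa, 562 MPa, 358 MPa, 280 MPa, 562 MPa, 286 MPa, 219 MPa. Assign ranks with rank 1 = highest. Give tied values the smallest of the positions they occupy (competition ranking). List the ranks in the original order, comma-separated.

Sorted (descending): 562, 562, 407, 358, 286, 280, 219
The 2 values of 562 occupy positions 1–2 → each gets rank 1.

3, 1, 4, 6, 1, 5, 7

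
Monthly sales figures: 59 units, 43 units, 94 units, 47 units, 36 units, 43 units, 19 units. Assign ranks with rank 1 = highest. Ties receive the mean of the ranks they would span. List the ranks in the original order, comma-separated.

2, 4.5, 1, 3, 6, 4.5, 7

Sorted (descending): 94, 59, 47, 43, 43, 36, 19
The 2 values of 43 occupy positions 4–5 → average rank (4+5)/2 = 4.5.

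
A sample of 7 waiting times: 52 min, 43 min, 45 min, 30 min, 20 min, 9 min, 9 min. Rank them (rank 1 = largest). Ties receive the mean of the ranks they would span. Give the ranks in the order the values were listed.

1, 3, 2, 4, 5, 6.5, 6.5

Sorted (descending): 52, 45, 43, 30, 20, 9, 9
The 2 values of 9 occupy positions 6–7 → average rank (6+7)/2 = 6.5.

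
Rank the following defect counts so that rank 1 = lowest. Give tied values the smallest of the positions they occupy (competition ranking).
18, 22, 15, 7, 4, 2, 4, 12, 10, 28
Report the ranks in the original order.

Sorted (ascending): 2, 4, 4, 7, 10, 12, 15, 18, 22, 28
The 2 values of 4 occupy positions 2–3 → each gets rank 2.

8, 9, 7, 4, 2, 1, 2, 6, 5, 10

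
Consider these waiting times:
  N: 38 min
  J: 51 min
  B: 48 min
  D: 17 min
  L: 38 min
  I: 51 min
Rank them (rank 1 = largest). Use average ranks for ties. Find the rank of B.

Sorted (descending): 51, 51, 48, 38, 38, 17
The 2 values of 51 occupy positions 1–2 → average rank (1+2)/2 = 1.5.
The 2 values of 38 occupy positions 4–5 → average rank (4+5)/2 = 4.5.
B has value 48 min → rank 3.

3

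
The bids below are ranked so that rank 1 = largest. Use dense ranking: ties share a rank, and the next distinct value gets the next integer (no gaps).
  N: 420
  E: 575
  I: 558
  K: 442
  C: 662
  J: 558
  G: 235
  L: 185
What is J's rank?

Sorted (descending): 662, 575, 558, 558, 442, 420, 235, 185
The 2 values of 558 share dense rank 3.
Remaining distinct values take the next consecutive integers.
J has value 558 → rank 3.

3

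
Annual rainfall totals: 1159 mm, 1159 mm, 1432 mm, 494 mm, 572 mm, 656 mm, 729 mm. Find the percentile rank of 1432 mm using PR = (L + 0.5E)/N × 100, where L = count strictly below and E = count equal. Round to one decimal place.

N = 7.
Strictly below 1432: 6. Equal to 1432: 1.
PR = (6 + 0.5·1)/7 × 100 = 92.9

92.9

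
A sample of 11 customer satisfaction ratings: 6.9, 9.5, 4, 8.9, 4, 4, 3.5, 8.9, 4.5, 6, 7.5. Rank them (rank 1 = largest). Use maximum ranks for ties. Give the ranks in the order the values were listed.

5, 1, 10, 3, 10, 10, 11, 3, 7, 6, 4

Sorted (descending): 9.5, 8.9, 8.9, 7.5, 6.9, 6, 4.5, 4, 4, 4, 3.5
The 2 values of 8.9 occupy positions 2–3 → each gets rank 3.
The 3 values of 4 occupy positions 8–10 → each gets rank 10.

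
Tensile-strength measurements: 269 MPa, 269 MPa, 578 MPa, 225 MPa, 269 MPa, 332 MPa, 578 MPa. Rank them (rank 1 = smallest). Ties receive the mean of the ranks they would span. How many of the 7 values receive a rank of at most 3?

Sorted (ascending): 225, 269, 269, 269, 332, 578, 578
The 3 values of 269 occupy positions 2–4 → average rank 3.
The 2 values of 578 occupy positions 6–7 → average rank (6+7)/2 = 6.5.
Ranks ≤ 3: {1, 3, 3, 3} → 4 values.

4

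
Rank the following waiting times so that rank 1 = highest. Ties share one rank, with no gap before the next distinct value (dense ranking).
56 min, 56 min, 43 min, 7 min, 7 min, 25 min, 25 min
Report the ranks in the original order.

1, 1, 2, 4, 4, 3, 3

Sorted (descending): 56, 56, 43, 25, 25, 7, 7
The 2 values of 56 share dense rank 1.
The 2 values of 25 share dense rank 3.
The 2 values of 7 share dense rank 4.
Remaining distinct values take the next consecutive integers.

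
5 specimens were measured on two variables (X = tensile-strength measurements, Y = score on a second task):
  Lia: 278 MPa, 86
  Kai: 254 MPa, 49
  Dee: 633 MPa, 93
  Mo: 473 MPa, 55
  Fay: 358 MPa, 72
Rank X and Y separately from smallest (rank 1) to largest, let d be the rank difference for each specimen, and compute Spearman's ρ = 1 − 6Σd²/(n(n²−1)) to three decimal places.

0.600

Ranks of variable 1: 2, 1, 5, 4, 3
Ranks of variable 2: 4, 1, 5, 2, 3
d = r₁ − r₂: -2, 0, 0, 2, 0
d²: 4, 0, 0, 4, 0; Σd² = 8
ρ = 1 − 6·8/(5·24) = 1 − 48/120 = 0.600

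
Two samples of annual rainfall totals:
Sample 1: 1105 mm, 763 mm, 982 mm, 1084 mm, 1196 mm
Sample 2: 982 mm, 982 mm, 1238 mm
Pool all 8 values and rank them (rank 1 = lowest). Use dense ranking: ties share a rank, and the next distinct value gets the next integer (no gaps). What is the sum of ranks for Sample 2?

Sorted (ascending): 763, 982, 982, 982, 1084, 1105, 1196, 1238
The 3 values of 982 share dense rank 2.
Remaining distinct values take the next consecutive integers.
Sample 2 values → pooled ranks: 982→2, 982→2, 1238→6
Rank sum = 2 + 2 + 6 = 10

10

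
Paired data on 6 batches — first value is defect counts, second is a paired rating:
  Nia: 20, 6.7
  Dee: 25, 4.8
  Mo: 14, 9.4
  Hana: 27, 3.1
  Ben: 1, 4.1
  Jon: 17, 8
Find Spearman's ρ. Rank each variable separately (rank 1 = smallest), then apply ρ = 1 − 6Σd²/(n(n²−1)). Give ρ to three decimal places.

Ranks of variable 1: 4, 5, 2, 6, 1, 3
Ranks of variable 2: 4, 3, 6, 1, 2, 5
d = r₁ − r₂: 0, 2, -4, 5, -1, -2
d²: 0, 4, 16, 25, 1, 4; Σd² = 50
ρ = 1 − 6·50/(6·35) = 1 − 300/210 = -0.429

-0.429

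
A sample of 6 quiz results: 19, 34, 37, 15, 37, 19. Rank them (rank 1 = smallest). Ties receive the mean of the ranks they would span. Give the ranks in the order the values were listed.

Sorted (ascending): 15, 19, 19, 34, 37, 37
The 2 values of 19 occupy positions 2–3 → average rank (2+3)/2 = 2.5.
The 2 values of 37 occupy positions 5–6 → average rank (5+6)/2 = 5.5.

2.5, 4, 5.5, 1, 5.5, 2.5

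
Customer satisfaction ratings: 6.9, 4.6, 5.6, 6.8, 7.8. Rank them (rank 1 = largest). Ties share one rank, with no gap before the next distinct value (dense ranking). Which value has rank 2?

Sorted (descending): 7.8, 6.9, 6.8, 5.6, 4.6
No ties — each value takes its position as its rank.
Rank 2 → value 6.9.

6.9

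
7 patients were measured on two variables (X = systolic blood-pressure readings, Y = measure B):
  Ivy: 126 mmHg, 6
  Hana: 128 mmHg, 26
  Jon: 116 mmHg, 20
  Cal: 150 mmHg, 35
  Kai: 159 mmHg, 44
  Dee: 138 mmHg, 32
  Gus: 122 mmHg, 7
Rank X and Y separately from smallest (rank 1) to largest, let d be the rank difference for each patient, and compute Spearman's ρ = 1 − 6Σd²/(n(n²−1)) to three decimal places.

Ranks of variable 1: 3, 4, 1, 6, 7, 5, 2
Ranks of variable 2: 1, 4, 3, 6, 7, 5, 2
d = r₁ − r₂: 2, 0, -2, 0, 0, 0, 0
d²: 4, 0, 4, 0, 0, 0, 0; Σd² = 8
ρ = 1 − 6·8/(7·48) = 1 − 48/336 = 0.857

0.857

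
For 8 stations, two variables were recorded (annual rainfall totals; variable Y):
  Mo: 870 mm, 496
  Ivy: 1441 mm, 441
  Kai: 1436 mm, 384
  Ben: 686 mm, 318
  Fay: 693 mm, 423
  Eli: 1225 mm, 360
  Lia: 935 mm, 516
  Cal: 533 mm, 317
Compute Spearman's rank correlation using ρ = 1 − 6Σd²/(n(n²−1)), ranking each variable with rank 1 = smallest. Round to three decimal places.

0.476

Ranks of variable 1: 4, 8, 7, 2, 3, 6, 5, 1
Ranks of variable 2: 7, 6, 4, 2, 5, 3, 8, 1
d = r₁ − r₂: -3, 2, 3, 0, -2, 3, -3, 0
d²: 9, 4, 9, 0, 4, 9, 9, 0; Σd² = 44
ρ = 1 − 6·44/(8·63) = 1 − 264/504 = 0.476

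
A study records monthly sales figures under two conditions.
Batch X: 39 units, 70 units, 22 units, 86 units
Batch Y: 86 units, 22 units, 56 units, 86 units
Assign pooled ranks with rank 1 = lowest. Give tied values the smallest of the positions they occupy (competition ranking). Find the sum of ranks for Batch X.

Sorted (ascending): 22, 22, 39, 56, 70, 86, 86, 86
The 2 values of 22 occupy positions 1–2 → each gets rank 1.
The 3 values of 86 occupy positions 6–8 → each gets rank 6.
Batch X values → pooled ranks: 39→3, 70→5, 22→1, 86→6
Rank sum = 3 + 5 + 1 + 6 = 15

15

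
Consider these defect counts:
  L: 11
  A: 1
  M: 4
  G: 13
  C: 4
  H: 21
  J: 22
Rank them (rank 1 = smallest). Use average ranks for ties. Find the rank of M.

Sorted (ascending): 1, 4, 4, 11, 13, 21, 22
The 2 values of 4 occupy positions 2–3 → average rank (2+3)/2 = 2.5.
M has value 4 → rank 2.5.

2.5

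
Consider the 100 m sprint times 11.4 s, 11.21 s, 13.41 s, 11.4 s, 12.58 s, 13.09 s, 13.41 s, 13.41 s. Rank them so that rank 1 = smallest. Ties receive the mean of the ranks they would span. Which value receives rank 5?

Sorted (ascending): 11.21, 11.4, 11.4, 12.58, 13.09, 13.41, 13.41, 13.41
The 2 values of 11.4 occupy positions 2–3 → average rank (2+3)/2 = 2.5.
The 3 values of 13.41 occupy positions 6–8 → average rank 7.
Rank 5 → value 13.09.

13.09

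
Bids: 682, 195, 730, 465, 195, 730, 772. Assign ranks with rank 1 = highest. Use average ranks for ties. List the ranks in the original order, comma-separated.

Sorted (descending): 772, 730, 730, 682, 465, 195, 195
The 2 values of 730 occupy positions 2–3 → average rank (2+3)/2 = 2.5.
The 2 values of 195 occupy positions 6–7 → average rank (6+7)/2 = 6.5.

4, 6.5, 2.5, 5, 6.5, 2.5, 1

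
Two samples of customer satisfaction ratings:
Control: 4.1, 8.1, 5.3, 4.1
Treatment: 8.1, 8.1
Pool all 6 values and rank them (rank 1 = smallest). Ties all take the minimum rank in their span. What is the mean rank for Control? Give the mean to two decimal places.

2.25

Sorted (ascending): 4.1, 4.1, 5.3, 8.1, 8.1, 8.1
The 2 values of 4.1 occupy positions 1–2 → each gets rank 1.
The 3 values of 8.1 occupy positions 4–6 → each gets rank 4.
Control values → pooled ranks: 4.1→1, 8.1→4, 5.3→3, 4.1→1
Mean rank = (1 + 4 + 3 + 1) / 4 = 2.25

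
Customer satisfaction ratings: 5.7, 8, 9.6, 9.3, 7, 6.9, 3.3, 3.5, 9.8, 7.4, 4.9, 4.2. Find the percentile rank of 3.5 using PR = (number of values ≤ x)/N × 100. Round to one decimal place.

N = 12.
Strictly below 3.5: 1. Equal to 3.5: 1.
PR = 2/12 × 100 = 16.7

16.7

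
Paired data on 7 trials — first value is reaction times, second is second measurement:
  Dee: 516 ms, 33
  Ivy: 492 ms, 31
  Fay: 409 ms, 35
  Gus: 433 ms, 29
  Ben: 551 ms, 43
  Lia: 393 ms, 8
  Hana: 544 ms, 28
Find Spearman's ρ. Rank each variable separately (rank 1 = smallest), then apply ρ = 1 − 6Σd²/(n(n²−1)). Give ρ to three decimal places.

Ranks of variable 1: 5, 4, 2, 3, 7, 1, 6
Ranks of variable 2: 5, 4, 6, 3, 7, 1, 2
d = r₁ − r₂: 0, 0, -4, 0, 0, 0, 4
d²: 0, 0, 16, 0, 0, 0, 16; Σd² = 32
ρ = 1 − 6·32/(7·48) = 1 − 192/336 = 0.429

0.429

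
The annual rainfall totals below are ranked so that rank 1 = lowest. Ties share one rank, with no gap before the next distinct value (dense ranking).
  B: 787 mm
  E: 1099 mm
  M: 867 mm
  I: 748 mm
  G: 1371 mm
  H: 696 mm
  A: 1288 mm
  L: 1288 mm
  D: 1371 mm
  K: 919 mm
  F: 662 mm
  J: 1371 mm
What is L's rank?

8

Sorted (ascending): 662, 696, 748, 787, 867, 919, 1099, 1288, 1288, 1371, 1371, 1371
The 2 values of 1288 share dense rank 8.
The 3 values of 1371 share dense rank 9.
Remaining distinct values take the next consecutive integers.
L has value 1288 mm → rank 8.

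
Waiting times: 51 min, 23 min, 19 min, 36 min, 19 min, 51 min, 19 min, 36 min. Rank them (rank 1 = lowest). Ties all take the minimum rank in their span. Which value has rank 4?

Sorted (ascending): 19, 19, 19, 23, 36, 36, 51, 51
The 3 values of 19 occupy positions 1–3 → each gets rank 1.
The 2 values of 36 occupy positions 5–6 → each gets rank 5.
The 2 values of 51 occupy positions 7–8 → each gets rank 7.
Rank 4 → value 23.

23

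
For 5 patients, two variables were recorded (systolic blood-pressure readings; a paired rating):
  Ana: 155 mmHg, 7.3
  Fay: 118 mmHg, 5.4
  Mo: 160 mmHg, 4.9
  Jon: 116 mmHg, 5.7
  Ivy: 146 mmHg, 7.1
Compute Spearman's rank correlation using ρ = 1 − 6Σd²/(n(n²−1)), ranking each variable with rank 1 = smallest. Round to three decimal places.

Ranks of variable 1: 4, 2, 5, 1, 3
Ranks of variable 2: 5, 2, 1, 3, 4
d = r₁ − r₂: -1, 0, 4, -2, -1
d²: 1, 0, 16, 4, 1; Σd² = 22
ρ = 1 − 6·22/(5·24) = 1 − 132/120 = -0.100

-0.100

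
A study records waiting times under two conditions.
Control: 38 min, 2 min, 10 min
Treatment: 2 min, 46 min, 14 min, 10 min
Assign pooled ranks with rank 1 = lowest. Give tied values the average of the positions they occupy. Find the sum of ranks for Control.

11

Sorted (ascending): 2, 2, 10, 10, 14, 38, 46
The 2 values of 2 occupy positions 1–2 → average rank (1+2)/2 = 1.5.
The 2 values of 10 occupy positions 3–4 → average rank (3+4)/2 = 3.5.
Control values → pooled ranks: 38→6, 2→1.5, 10→3.5
Rank sum = 6 + 1.5 + 3.5 = 11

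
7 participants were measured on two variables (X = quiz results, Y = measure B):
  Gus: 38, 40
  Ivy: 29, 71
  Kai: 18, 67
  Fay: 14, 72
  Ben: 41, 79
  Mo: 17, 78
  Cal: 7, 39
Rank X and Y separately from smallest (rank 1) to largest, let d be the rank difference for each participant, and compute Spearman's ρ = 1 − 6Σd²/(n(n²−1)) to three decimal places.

Ranks of variable 1: 6, 5, 4, 2, 7, 3, 1
Ranks of variable 2: 2, 4, 3, 5, 7, 6, 1
d = r₁ − r₂: 4, 1, 1, -3, 0, -3, 0
d²: 16, 1, 1, 9, 0, 9, 0; Σd² = 36
ρ = 1 − 6·36/(7·48) = 1 − 216/336 = 0.357

0.357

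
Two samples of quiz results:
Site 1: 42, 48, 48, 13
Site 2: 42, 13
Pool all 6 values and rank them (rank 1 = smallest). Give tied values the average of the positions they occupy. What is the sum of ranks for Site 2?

5

Sorted (ascending): 13, 13, 42, 42, 48, 48
The 2 values of 13 occupy positions 1–2 → average rank (1+2)/2 = 1.5.
The 2 values of 42 occupy positions 3–4 → average rank (3+4)/2 = 3.5.
The 2 values of 48 occupy positions 5–6 → average rank (5+6)/2 = 5.5.
Site 2 values → pooled ranks: 42→3.5, 13→1.5
Rank sum = 3.5 + 1.5 = 5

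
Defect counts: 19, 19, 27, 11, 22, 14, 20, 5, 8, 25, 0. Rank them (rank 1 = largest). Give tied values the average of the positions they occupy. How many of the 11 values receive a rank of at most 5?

Sorted (descending): 27, 25, 22, 20, 19, 19, 14, 11, 8, 5, 0
The 2 values of 19 occupy positions 5–6 → average rank (5+6)/2 = 5.5.
Ranks ≤ 5: {1, 2, 3, 4} → 4 values.

4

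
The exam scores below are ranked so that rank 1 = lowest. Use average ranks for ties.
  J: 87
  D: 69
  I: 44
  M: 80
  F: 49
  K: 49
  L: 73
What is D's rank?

4

Sorted (ascending): 44, 49, 49, 69, 73, 80, 87
The 2 values of 49 occupy positions 2–3 → average rank (2+3)/2 = 2.5.
D has value 69 → rank 4.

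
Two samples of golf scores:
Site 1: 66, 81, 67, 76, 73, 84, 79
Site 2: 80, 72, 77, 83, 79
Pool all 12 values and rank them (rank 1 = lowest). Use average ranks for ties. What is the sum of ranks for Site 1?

41.5

Sorted (ascending): 66, 67, 72, 73, 76, 77, 79, 79, 80, 81, 83, 84
The 2 values of 79 occupy positions 7–8 → average rank (7+8)/2 = 7.5.
Site 1 values → pooled ranks: 66→1, 81→10, 67→2, 76→5, 73→4, 84→12, 79→7.5
Rank sum = 1 + 10 + 2 + 5 + 4 + 12 + 7.5 = 41.5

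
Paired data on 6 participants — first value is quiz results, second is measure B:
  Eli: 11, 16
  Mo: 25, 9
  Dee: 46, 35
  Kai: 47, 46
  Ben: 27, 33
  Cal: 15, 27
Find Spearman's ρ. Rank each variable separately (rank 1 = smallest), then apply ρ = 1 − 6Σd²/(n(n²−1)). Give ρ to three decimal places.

Ranks of variable 1: 1, 3, 5, 6, 4, 2
Ranks of variable 2: 2, 1, 5, 6, 4, 3
d = r₁ − r₂: -1, 2, 0, 0, 0, -1
d²: 1, 4, 0, 0, 0, 1; Σd² = 6
ρ = 1 − 6·6/(6·35) = 1 − 36/210 = 0.829

0.829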